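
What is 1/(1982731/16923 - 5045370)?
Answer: -16923/85380813779 ≈ -1.9821e-7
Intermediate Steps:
1/(1982731/16923 - 5045370) = 1/(-85380813779/16923) = -16923/85380813779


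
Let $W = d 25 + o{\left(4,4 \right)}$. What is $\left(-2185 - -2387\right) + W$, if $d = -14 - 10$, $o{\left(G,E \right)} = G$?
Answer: $-394$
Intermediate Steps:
$d = -24$ ($d = -14 - 10 = -24$)
$W = -596$ ($W = \left(-24\right) 25 + 4 = -600 + 4 = -596$)
$\left(-2185 - -2387\right) + W = \left(-2185 - -2387\right) - 596 = \left(-2185 + 2387\right) - 596 = 202 - 596 = -394$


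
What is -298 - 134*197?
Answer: -26696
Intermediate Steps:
-298 - 134*197 = -298 - 26398 = -26696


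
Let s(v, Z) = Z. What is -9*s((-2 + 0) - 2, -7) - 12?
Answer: 51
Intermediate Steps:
-9*s((-2 + 0) - 2, -7) - 12 = -9*(-7) - 12 = 63 - 12 = 51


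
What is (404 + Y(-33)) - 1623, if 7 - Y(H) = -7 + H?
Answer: -1172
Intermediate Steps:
Y(H) = 14 - H (Y(H) = 7 - (-7 + H) = 7 + (7 - H) = 14 - H)
(404 + Y(-33)) - 1623 = (404 + (14 - 1*(-33))) - 1623 = (404 + (14 + 33)) - 1623 = (404 + 47) - 1623 = 451 - 1623 = -1172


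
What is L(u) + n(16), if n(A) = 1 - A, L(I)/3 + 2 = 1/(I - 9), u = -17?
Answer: -549/26 ≈ -21.115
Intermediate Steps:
L(I) = -6 + 3/(-9 + I) (L(I) = -6 + 3/(I - 9) = -6 + 3/(-9 + I))
L(u) + n(16) = 3*(19 - 2*(-17))/(-9 - 17) + (1 - 1*16) = 3*(19 + 34)/(-26) + (1 - 16) = 3*(-1/26)*53 - 15 = -159/26 - 15 = -549/26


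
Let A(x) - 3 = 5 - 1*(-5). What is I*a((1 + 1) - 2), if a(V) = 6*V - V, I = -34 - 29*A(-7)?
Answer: 0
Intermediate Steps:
A(x) = 13 (A(x) = 3 + (5 - 1*(-5)) = 3 + (5 + 5) = 3 + 10 = 13)
I = -411 (I = -34 - 29*13 = -34 - 377 = -411)
a(V) = 5*V
I*a((1 + 1) - 2) = -2055*((1 + 1) - 2) = -2055*(2 - 2) = -2055*0 = -411*0 = 0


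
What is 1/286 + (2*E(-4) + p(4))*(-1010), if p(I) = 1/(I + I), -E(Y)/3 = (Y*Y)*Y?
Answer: -221916693/572 ≈ -3.8797e+5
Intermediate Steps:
E(Y) = -3*Y³ (E(Y) = -3*Y*Y*Y = -3*Y²*Y = -3*Y³)
p(I) = 1/(2*I)
1/286 + (2*E(-4) + p(4))*(-1010) = 1/286 + (2*(-3*(-4)³) + (½)/4)*(-1010) = 1/286 + (2*(-3*(-64)) + (½)*(¼))*(-1010) = 1/286 + (2*192 + ⅛)*(-1010) = 1/286 + (384 + ⅛)*(-1010) = 1/286 + (3073/8)*(-1010) = 1/286 - 1551865/4 = -221916693/572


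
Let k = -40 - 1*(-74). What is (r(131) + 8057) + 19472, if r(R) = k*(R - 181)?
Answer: 25829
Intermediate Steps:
k = 34 (k = -40 + 74 = 34)
r(R) = -6154 + 34*R (r(R) = 34*(R - 181) = 34*(-181 + R) = -6154 + 34*R)
(r(131) + 8057) + 19472 = ((-6154 + 34*131) + 8057) + 19472 = ((-6154 + 4454) + 8057) + 19472 = (-1700 + 8057) + 19472 = 6357 + 19472 = 25829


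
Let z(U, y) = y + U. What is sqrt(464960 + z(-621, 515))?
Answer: sqrt(464854) ≈ 681.80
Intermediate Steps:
z(U, y) = U + y
sqrt(464960 + z(-621, 515)) = sqrt(464960 + (-621 + 515)) = sqrt(464960 - 106) = sqrt(464854)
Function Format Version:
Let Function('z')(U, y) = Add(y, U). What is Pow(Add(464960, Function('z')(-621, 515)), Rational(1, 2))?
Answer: Pow(464854, Rational(1, 2)) ≈ 681.80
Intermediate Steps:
Function('z')(U, y) = Add(U, y)
Pow(Add(464960, Function('z')(-621, 515)), Rational(1, 2)) = Pow(Add(464960, Add(-621, 515)), Rational(1, 2)) = Pow(Add(464960, -106), Rational(1, 2)) = Pow(464854, Rational(1, 2))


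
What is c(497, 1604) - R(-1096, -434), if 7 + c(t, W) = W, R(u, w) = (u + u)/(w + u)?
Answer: 1220609/765 ≈ 1595.6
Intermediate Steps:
R(u, w) = 2*u/(u + w) (R(u, w) = (2*u)/(u + w) = 2*u/(u + w))
c(t, W) = -7 + W
c(497, 1604) - R(-1096, -434) = (-7 + 1604) - 2*(-1096)/(-1096 - 434) = 1597 - 2*(-1096)/(-1530) = 1597 - 2*(-1096)*(-1)/1530 = 1597 - 1*1096/765 = 1597 - 1096/765 = 1220609/765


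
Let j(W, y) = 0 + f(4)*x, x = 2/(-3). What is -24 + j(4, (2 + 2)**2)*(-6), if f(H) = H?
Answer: -8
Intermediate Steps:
x = -2/3 (x = 2*(-1/3) = -2/3 ≈ -0.66667)
j(W, y) = -8/3 (j(W, y) = 0 + 4*(-2/3) = 0 - 8/3 = -8/3)
-24 + j(4, (2 + 2)**2)*(-6) = -24 - 8/3*(-6) = -24 + 16 = -8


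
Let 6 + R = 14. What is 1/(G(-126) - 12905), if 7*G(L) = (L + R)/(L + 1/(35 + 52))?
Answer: -76727/990151669 ≈ -7.7490e-5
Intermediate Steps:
R = 8 (R = -6 + 14 = 8)
G(L) = (8 + L)/(7*(1/87 + L)) (G(L) = ((L + 8)/(L + 1/(35 + 52)))/7 = ((8 + L)/(L + 1/87))/7 = ((8 + L)/(1/87 + L))/7 = (8 + L)/(7*(1/87 + L)))
1/(G(-126) - 12905) = 1/(87*(8 - 126)/(7*(1 + 87*(-126))) - 12905) = 1/((87/7)*(-118)/(1 - 10962) - 12905) = 1/((87/7)*(-118)/(-10961) - 12905) = 1/((87/7)*(-1/10961)*(-118) - 12905) = 1/(10266/76727 - 12905) = 1/(-990151669/76727) = -76727/990151669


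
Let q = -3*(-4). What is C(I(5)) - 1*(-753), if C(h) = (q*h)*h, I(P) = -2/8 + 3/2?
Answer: 3087/4 ≈ 771.75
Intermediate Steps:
q = 12
I(P) = 5/4 (I(P) = -2*⅛ + 3*(½) = -¼ + 3/2 = 5/4)
C(h) = 12*h² (C(h) = (12*h)*h = 12*h²)
C(I(5)) - 1*(-753) = 12*(5/4)² - 1*(-753) = 12*(25/16) + 753 = 75/4 + 753 = 3087/4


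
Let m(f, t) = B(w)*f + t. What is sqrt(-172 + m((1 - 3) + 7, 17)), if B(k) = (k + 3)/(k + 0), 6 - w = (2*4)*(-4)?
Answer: I*sqrt(216030)/38 ≈ 12.231*I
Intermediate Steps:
w = 38 (w = 6 - 2*4*(-4) = 6 - 8*(-4) = 6 - 1*(-32) = 6 + 32 = 38)
B(k) = (3 + k)/k
m(f, t) = t + 41*f/38 (m(f, t) = ((3 + 38)/38)*f + t = ((1/38)*41)*f + t = 41*f/38 + t = t + 41*f/38)
sqrt(-172 + m((1 - 3) + 7, 17)) = sqrt(-172 + (17 + 41*((1 - 3) + 7)/38)) = sqrt(-172 + (17 + 41*(-2 + 7)/38)) = sqrt(-172 + (17 + (41/38)*5)) = sqrt(-172 + (17 + 205/38)) = sqrt(-172 + 851/38) = sqrt(-5685/38) = I*sqrt(216030)/38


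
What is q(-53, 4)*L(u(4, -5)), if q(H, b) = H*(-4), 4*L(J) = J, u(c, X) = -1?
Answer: -53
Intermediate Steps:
L(J) = J/4
q(H, b) = -4*H
q(-53, 4)*L(u(4, -5)) = (-4*(-53))*((1/4)*(-1)) = 212*(-1/4) = -53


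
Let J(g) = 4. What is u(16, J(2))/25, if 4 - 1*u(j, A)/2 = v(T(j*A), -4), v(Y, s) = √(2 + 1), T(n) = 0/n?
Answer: 8/25 - 2*√3/25 ≈ 0.18144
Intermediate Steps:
T(n) = 0
v(Y, s) = √3
u(j, A) = 8 - 2*√3
u(16, J(2))/25 = (8 - 2*√3)/25 = 8/25 - 2*√3/25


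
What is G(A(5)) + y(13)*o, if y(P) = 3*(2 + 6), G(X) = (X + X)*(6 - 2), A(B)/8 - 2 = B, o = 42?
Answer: 1456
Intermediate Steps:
A(B) = 16 + 8*B
G(X) = 8*X (G(X) = (2*X)*4 = 8*X)
y(P) = 24 (y(P) = 3*8 = 24)
G(A(5)) + y(13)*o = 8*(16 + 8*5) + 24*42 = 8*(16 + 40) + 1008 = 8*56 + 1008 = 448 + 1008 = 1456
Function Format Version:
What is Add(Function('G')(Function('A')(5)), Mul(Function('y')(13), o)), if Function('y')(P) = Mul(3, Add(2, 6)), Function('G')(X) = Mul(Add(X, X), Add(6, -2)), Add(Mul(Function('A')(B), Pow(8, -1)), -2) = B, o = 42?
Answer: 1456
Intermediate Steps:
Function('A')(B) = Add(16, Mul(8, B))
Function('G')(X) = Mul(8, X) (Function('G')(X) = Mul(Mul(2, X), 4) = Mul(8, X))
Function('y')(P) = 24 (Function('y')(P) = Mul(3, 8) = 24)
Add(Function('G')(Function('A')(5)), Mul(Function('y')(13), o)) = Add(Mul(8, Add(16, Mul(8, 5))), Mul(24, 42)) = Add(Mul(8, Add(16, 40)), 1008) = Add(Mul(8, 56), 1008) = Add(448, 1008) = 1456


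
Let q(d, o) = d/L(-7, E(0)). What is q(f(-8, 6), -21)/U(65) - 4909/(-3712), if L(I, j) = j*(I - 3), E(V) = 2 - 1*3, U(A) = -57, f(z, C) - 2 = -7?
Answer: 281669/211584 ≈ 1.3312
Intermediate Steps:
f(z, C) = -5 (f(z, C) = 2 - 7 = -5)
E(V) = -1 (E(V) = 2 - 3 = -1)
L(I, j) = j*(-3 + I)
q(d, o) = d/10 (q(d, o) = d/((-(-3 - 7))) = d/((-1*(-10))) = d/10)
q(f(-8, 6), -21)/U(65) - 4909/(-3712) = ((⅒)*(-5))/(-57) - 4909/(-3712) = -½*(-1/57) - 4909*(-1/3712) = 1/114 + 4909/3712 = 281669/211584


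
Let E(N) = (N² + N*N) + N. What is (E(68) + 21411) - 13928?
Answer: 16799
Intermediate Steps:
E(N) = N + 2*N² (E(N) = (N² + N²) + N = 2*N² + N = N + 2*N²)
(E(68) + 21411) - 13928 = (68*(1 + 2*68) + 21411) - 13928 = (68*(1 + 136) + 21411) - 13928 = (68*137 + 21411) - 13928 = (9316 + 21411) - 13928 = 30727 - 13928 = 16799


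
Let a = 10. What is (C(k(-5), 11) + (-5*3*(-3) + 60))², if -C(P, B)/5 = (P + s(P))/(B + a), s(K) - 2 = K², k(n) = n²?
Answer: 1113025/441 ≈ 2523.9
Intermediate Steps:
s(K) = 2 + K²
C(P, B) = -5*(2 + P + P²)/(10 + B) (C(P, B) = -5*(P + (2 + P²))/(B + 10) = -5*(2 + P + P²)/(10 + B))
(C(k(-5), 11) + (-5*3*(-3) + 60))² = (5*(-2 - 1*(-5)² - ((-5)²)²)/(10 + 11) + (-5*3*(-3) + 60))² = (5*(-2 - 1*25 - 1*25²)/21 + (-15*(-3) + 60))² = (5*(1/21)*(-2 - 25 - 1*625) + (45 + 60))² = (5*(1/21)*(-2 - 25 - 625) + 105)² = (5*(1/21)*(-652) + 105)² = (-3260/21 + 105)² = (-1055/21)² = 1113025/441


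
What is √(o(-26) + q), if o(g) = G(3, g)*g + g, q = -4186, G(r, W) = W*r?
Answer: 2*I*√546 ≈ 46.733*I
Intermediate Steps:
o(g) = g + 3*g² (o(g) = (g*3)*g + g = (3*g)*g + g = 3*g² + g = g + 3*g²)
√(o(-26) + q) = √(-26*(1 + 3*(-26)) - 4186) = √(-26*(1 - 78) - 4186) = √(-26*(-77) - 4186) = √(2002 - 4186) = √(-2184) = 2*I*√546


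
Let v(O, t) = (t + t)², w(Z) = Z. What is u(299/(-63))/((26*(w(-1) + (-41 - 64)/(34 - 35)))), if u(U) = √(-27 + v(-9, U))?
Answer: √250441/170352 ≈ 0.0029377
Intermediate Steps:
v(O, t) = 4*t² (v(O, t) = (2*t)² = 4*t²)
u(U) = √(-27 + 4*U²)
u(299/(-63))/((26*(w(-1) + (-41 - 64)/(34 - 35)))) = √(-27 + 4*(299/(-63))²)/((26*(-1 + (-41 - 64)/(34 - 35)))) = √(-27 + 4*(299*(-1/63))²)/((26*(-1 - 105/(-1)))) = √(-27 + 4*(-299/63)²)/((26*(-1 - 105*(-1)))) = √(-27 + 4*(89401/3969))/((26*(-1 + 105))) = √(-27 + 357604/3969)/((26*104)) = √(250441/3969)/2704 = (√250441/63)*(1/2704) = √250441/170352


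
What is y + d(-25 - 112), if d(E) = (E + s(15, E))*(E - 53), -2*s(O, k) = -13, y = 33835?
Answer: 58630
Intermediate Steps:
s(O, k) = 13/2 (s(O, k) = -½*(-13) = 13/2)
d(E) = (-53 + E)*(13/2 + E) (d(E) = (E + 13/2)*(E - 53) = (13/2 + E)*(-53 + E) = (-53 + E)*(13/2 + E))
y + d(-25 - 112) = 33835 + (-689/2 + (-25 - 112)² - 93*(-25 - 112)/2) = 33835 + (-689/2 + (-137)² - 93/2*(-137)) = 33835 + (-689/2 + 18769 + 12741/2) = 33835 + 24795 = 58630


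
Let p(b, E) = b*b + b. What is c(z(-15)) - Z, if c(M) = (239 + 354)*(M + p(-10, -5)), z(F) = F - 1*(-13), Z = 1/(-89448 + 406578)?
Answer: 16549111919/317130 ≈ 52184.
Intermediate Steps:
Z = 1/317130 ≈ 3.1533e-6
z(F) = 13 + F (z(F) = F + 13 = 13 + F)
p(b, E) = b + b² (p(b, E) = b² + b = b + b²)
c(M) = 53370 + 593*M (c(M) = (239 + 354)*(M - 10*(1 - 10)) = 593*(M - 10*(-9)) = 593*(M + 90) = 593*(90 + M) = 53370 + 593*M)
c(z(-15)) - Z = (53370 + 593*(13 - 15)) - 1*1/317130 = (53370 + 593*(-2)) - 1/317130 = (53370 - 1186) - 1/317130 = 52184 - 1/317130 = 16549111919/317130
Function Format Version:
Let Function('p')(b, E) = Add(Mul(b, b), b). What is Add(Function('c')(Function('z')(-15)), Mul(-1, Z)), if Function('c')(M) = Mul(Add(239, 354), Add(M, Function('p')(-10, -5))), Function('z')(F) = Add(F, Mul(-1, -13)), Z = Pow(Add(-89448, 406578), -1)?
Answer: Rational(16549111919, 317130) ≈ 52184.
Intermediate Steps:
Z = Rational(1, 317130) (Z = Pow(317130, -1) = Rational(1, 317130) ≈ 3.1533e-6)
Function('z')(F) = Add(13, F) (Function('z')(F) = Add(F, 13) = Add(13, F))
Function('p')(b, E) = Add(b, Pow(b, 2)) (Function('p')(b, E) = Add(Pow(b, 2), b) = Add(b, Pow(b, 2)))
Function('c')(M) = Add(53370, Mul(593, M)) (Function('c')(M) = Mul(Add(239, 354), Add(M, Mul(-10, Add(1, -10)))) = Mul(593, Add(M, Mul(-10, -9))) = Mul(593, Add(M, 90)) = Mul(593, Add(90, M)) = Add(53370, Mul(593, M)))
Add(Function('c')(Function('z')(-15)), Mul(-1, Z)) = Add(Add(53370, Mul(593, Add(13, -15))), Mul(-1, Rational(1, 317130))) = Add(Add(53370, Mul(593, -2)), Rational(-1, 317130)) = Add(Add(53370, -1186), Rational(-1, 317130)) = Add(52184, Rational(-1, 317130)) = Rational(16549111919, 317130)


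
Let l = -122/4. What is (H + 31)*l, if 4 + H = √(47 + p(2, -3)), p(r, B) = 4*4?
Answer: -1647/2 - 183*√7/2 ≈ -1065.6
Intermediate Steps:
p(r, B) = 16
H = -4 + 3*√7 (H = -4 + √(47 + 16) = -4 + √63 = -4 + 3*√7 ≈ 3.9373)
l = -61/2 (l = -122*¼ = -61/2 ≈ -30.500)
(H + 31)*l = ((-4 + 3*√7) + 31)*(-61/2) = (27 + 3*√7)*(-61/2) = -1647/2 - 183*√7/2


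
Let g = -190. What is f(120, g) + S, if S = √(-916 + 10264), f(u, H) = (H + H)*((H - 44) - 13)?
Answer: 93860 + 2*√2337 ≈ 93957.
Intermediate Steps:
f(u, H) = 2*H*(-57 + H) (f(u, H) = (2*H)*((-44 + H) - 13) = (2*H)*(-57 + H) = 2*H*(-57 + H))
S = 2*√2337 (S = √9348 = 2*√2337 ≈ 96.685)
f(120, g) + S = 2*(-190)*(-57 - 190) + 2*√2337 = 2*(-190)*(-247) + 2*√2337 = 93860 + 2*√2337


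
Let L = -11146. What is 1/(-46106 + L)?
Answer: -1/57252 ≈ -1.7467e-5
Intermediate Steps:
1/(-46106 + L) = 1/(-46106 - 11146) = 1/(-57252) = -1/57252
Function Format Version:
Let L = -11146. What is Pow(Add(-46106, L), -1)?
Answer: Rational(-1, 57252) ≈ -1.7467e-5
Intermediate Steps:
Pow(Add(-46106, L), -1) = Pow(Add(-46106, -11146), -1) = Pow(-57252, -1) = Rational(-1, 57252)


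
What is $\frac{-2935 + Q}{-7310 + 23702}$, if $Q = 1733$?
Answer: $- \frac{601}{8196} \approx -0.073328$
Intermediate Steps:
$\frac{-2935 + Q}{-7310 + 23702} = \frac{-2935 + 1733}{-7310 + 23702} = - \frac{1202}{16392} = \left(-1202\right) \frac{1}{16392} = - \frac{601}{8196}$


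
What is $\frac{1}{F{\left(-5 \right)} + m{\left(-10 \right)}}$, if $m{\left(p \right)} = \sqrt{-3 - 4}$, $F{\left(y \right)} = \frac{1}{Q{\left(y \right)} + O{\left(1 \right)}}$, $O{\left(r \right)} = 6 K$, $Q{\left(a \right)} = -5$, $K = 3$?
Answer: $\frac{13}{1184} - \frac{169 i \sqrt{7}}{1184} \approx 0.01098 - 0.37765 i$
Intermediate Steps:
$O{\left(r \right)} = 18$ ($O{\left(r \right)} = 6 \cdot 3 = 18$)
$F{\left(y \right)} = \frac{1}{13}$ ($F{\left(y \right)} = \frac{1}{-5 + 18} = \frac{1}{13}$)
$m{\left(p \right)} = i \sqrt{7}$ ($m{\left(p \right)} = \sqrt{-7} = i \sqrt{7}$)
$\frac{1}{F{\left(-5 \right)} + m{\left(-10 \right)}} = \frac{1}{\frac{1}{13} + i \sqrt{7}}$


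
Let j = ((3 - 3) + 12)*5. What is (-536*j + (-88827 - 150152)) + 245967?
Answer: -25172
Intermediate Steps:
j = 60 (j = (0 + 12)*5 = 12*5 = 60)
(-536*j + (-88827 - 150152)) + 245967 = (-536*60 + (-88827 - 150152)) + 245967 = (-32160 - 238979) + 245967 = -271139 + 245967 = -25172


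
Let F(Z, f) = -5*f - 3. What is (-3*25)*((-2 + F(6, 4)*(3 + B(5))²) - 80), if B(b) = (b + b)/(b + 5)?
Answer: 33750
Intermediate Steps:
F(Z, f) = -3 - 5*f
B(b) = 2*b/(5 + b) (B(b) = (2*b)/(5 + b) = 2*b/(5 + b))
(-3*25)*((-2 + F(6, 4)*(3 + B(5))²) - 80) = (-3*25)*((-2 + (-3 - 5*4)*(3 + 2*5/(5 + 5))²) - 80) = -75*((-2 + (-3 - 20)*(3 + 2*5/10)²) - 80) = -75*((-2 - 23*(3 + 2*5*(⅒))²) - 80) = -75*((-2 - 23*(3 + 1)²) - 80) = -75*((-2 - 23*4²) - 80) = -75*((-2 - 23*16) - 80) = -75*((-2 - 368) - 80) = -75*(-370 - 80) = -75*(-450) = 33750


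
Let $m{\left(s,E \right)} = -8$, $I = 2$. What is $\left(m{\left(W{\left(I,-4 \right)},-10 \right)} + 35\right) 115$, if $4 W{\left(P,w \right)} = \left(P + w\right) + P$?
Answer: $3105$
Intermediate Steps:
$W{\left(P,w \right)} = \frac{P}{2} + \frac{w}{4}$ ($W{\left(P,w \right)} = \frac{\left(P + w\right) + P}{4} = \frac{w + 2 P}{4} = \frac{P}{2} + \frac{w}{4}$)
$\left(m{\left(W{\left(I,-4 \right)},-10 \right)} + 35\right) 115 = \left(-8 + 35\right) 115 = 27 \cdot 115 = 3105$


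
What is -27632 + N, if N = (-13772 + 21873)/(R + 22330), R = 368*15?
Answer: -769543099/27850 ≈ -27632.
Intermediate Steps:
R = 5520
N = 8101/27850 (N = (-13772 + 21873)/(5520 + 22330) = 8101/27850 ≈ 0.29088)
-27632 + N = -27632 + 8101/27850 = -769543099/27850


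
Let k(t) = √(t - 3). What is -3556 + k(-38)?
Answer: -3556 + I*√41 ≈ -3556.0 + 6.4031*I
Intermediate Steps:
k(t) = √(-3 + t)
-3556 + k(-38) = -3556 + √(-3 - 38) = -3556 + √(-41) = -3556 + I*√41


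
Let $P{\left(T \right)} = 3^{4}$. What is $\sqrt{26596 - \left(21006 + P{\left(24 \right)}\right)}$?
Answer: $\sqrt{5509} \approx 74.223$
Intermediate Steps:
$P{\left(T \right)} = 81$
$\sqrt{26596 - \left(21006 + P{\left(24 \right)}\right)} = \sqrt{26596 - 21087} = \sqrt{5509}$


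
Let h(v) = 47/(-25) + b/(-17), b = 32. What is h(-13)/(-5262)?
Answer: 533/745450 ≈ 0.00071500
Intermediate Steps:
h(v) = -1599/425 (h(v) = 47/(-25) + 32/(-17) = 47*(-1/25) + 32*(-1/17) = -47/25 - 32/17 = -1599/425)
h(-13)/(-5262) = -1599/425/(-5262) = -1599/425*(-1/5262) = 533/745450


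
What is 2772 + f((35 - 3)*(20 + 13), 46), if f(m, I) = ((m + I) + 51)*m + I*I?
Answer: 1222456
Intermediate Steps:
f(m, I) = I² + m*(51 + I + m) (f(m, I) = ((I + m) + 51)*m + I² = (51 + I + m)*m + I² = m*(51 + I + m) + I² = I² + m*(51 + I + m))
2772 + f((35 - 3)*(20 + 13), 46) = 2772 + (46² + ((35 - 3)*(20 + 13))² + 51*((35 - 3)*(20 + 13)) + 46*((35 - 3)*(20 + 13))) = 2772 + (2116 + (32*33)² + 51*(32*33) + 46*(32*33)) = 2772 + (2116 + 1056² + 51*1056 + 46*1056) = 2772 + (2116 + 1115136 + 53856 + 48576) = 2772 + 1219684 = 1222456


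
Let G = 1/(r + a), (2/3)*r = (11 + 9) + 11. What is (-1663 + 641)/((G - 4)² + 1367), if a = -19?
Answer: -3091550/4182699 ≈ -0.73913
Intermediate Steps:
r = 93/2 (r = 3*((11 + 9) + 11)/2 = 3*(20 + 11)/2 = (3/2)*31 = 93/2 ≈ 46.500)
G = 2/55 (G = 1/(93/2 - 19) = 1/(55/2) = 2/55 ≈ 0.036364)
(-1663 + 641)/((G - 4)² + 1367) = (-1663 + 641)/((2/55 - 4)² + 1367) = -1022/((-218/55)² + 1367) = -1022/(47524/3025 + 1367) = -1022/4182699/3025 = -1022*3025/4182699 = -3091550/4182699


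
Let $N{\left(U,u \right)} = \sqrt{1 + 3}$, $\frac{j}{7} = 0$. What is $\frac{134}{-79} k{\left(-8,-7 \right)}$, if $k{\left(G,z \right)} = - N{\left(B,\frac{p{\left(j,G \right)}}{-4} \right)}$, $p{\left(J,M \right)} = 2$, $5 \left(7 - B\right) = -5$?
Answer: $\frac{268}{79} \approx 3.3924$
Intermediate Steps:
$B = 8$ ($B = 7 - -1 = 7 + 1 = 8$)
$j = 0$ ($j = 7 \cdot 0 = 0$)
$N{\left(U,u \right)} = 2$ ($N{\left(U,u \right)} = \sqrt{4} = 2$)
$k{\left(G,z \right)} = -2$ ($k{\left(G,z \right)} = \left(-1\right) 2 = -2$)
$\frac{134}{-79} k{\left(-8,-7 \right)} = \frac{134}{-79} \left(-2\right) = 134 \left(- \frac{1}{79}\right) \left(-2\right) = \left(- \frac{134}{79}\right) \left(-2\right) = \frac{268}{79}$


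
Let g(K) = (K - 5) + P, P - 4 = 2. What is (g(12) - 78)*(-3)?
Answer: 195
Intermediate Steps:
P = 6 (P = 4 + 2 = 6)
g(K) = 1 + K (g(K) = (K - 5) + 6 = (-5 + K) + 6 = 1 + K)
(g(12) - 78)*(-3) = ((1 + 12) - 78)*(-3) = (13 - 78)*(-3) = -65*(-3) = 195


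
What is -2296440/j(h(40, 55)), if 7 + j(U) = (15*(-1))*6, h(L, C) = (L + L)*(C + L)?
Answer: 2296440/97 ≈ 23675.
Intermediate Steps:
h(L, C) = 2*L*(C + L) (h(L, C) = (2*L)*(C + L) = 2*L*(C + L))
j(U) = -97 (j(U) = -7 + (15*(-1))*6 = -7 - 15*6 = -7 - 90 = -97)
-2296440/j(h(40, 55)) = -2296440/(-97) = -2296440*(-1/97) = 2296440/97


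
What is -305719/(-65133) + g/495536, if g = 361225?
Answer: 175022438309/32275746288 ≈ 5.4227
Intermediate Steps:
-305719/(-65133) + g/495536 = -305719/(-65133) + 361225/495536 = -305719*(-1/65133) + 361225*(1/495536) = 305719/65133 + 361225/495536 = 175022438309/32275746288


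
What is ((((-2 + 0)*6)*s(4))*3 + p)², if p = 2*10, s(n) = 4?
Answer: 15376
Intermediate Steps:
p = 20
((((-2 + 0)*6)*s(4))*3 + p)² = ((((-2 + 0)*6)*4)*3 + 20)² = ((-2*6*4)*3 + 20)² = (-12*4*3 + 20)² = (-48*3 + 20)² = (-144 + 20)² = (-124)² = 15376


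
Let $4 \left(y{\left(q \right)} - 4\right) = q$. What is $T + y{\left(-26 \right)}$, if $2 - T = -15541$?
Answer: $\frac{31081}{2} \approx 15541.0$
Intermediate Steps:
$T = 15543$ ($T = 2 - -15541 = 2 + 15541 = 15543$)
$y{\left(q \right)} = 4 + \frac{q}{4}$
$T + y{\left(-26 \right)} = 15543 + \left(4 + \frac{1}{4} \left(-26\right)\right) = 15543 + \left(4 - \frac{13}{2}\right) = 15543 - \frac{5}{2} = \frac{31081}{2}$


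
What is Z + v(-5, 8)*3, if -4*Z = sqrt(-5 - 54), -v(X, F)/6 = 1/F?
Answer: -9/4 - I*sqrt(59)/4 ≈ -2.25 - 1.9203*I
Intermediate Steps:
v(X, F) = -6/F
Z = -I*sqrt(59)/4 (Z = -sqrt(-5 - 54)/4 = -I*sqrt(59)/4 ≈ -1.9203*I)
Z + v(-5, 8)*3 = -I*sqrt(59)/4 - 6/8*3 = -I*sqrt(59)/4 - 6*1/8*3 = -I*sqrt(59)/4 - 3/4*3 = -I*sqrt(59)/4 - 9/4 = -9/4 - I*sqrt(59)/4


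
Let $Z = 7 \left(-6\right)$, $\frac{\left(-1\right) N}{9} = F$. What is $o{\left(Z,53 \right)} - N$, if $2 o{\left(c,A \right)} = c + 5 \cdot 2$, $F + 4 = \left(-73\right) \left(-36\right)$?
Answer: $23600$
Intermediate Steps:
$F = 2624$ ($F = -4 - -2628 = -4 + 2628 = 2624$)
$N = -23616$ ($N = \left(-9\right) 2624 = -23616$)
$Z = -42$
$o{\left(c,A \right)} = 5 + \frac{c}{2}$ ($o{\left(c,A \right)} = \frac{c + 5 \cdot 2}{2} = \frac{c + 10}{2} = \frac{10 + c}{2} = 5 + \frac{c}{2}$)
$o{\left(Z,53 \right)} - N = \left(5 + \frac{1}{2} \left(-42\right)\right) - -23616 = \left(5 - 21\right) + 23616 = -16 + 23616 = 23600$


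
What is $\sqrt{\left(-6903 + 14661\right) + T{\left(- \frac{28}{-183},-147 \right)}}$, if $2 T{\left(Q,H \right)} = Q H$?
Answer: $\frac{2 \sqrt{7206418}}{61} \approx 88.016$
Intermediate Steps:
$T{\left(Q,H \right)} = \frac{H Q}{2}$ ($T{\left(Q,H \right)} = \frac{Q H}{2} = \frac{H Q}{2}$)
$\sqrt{\left(-6903 + 14661\right) + T{\left(- \frac{28}{-183},-147 \right)}} = \sqrt{\left(-6903 + 14661\right) + \frac{1}{2} \left(-147\right) \left(- \frac{28}{-183}\right)} = \sqrt{7758 + \frac{1}{2} \left(-147\right) \left(\left(-28\right) \left(- \frac{1}{183}\right)\right)} = \sqrt{7758 + \frac{1}{2} \left(-147\right) \frac{28}{183}} = \sqrt{7758 - \frac{686}{61}} = \sqrt{\frac{472552}{61}} = \frac{2 \sqrt{7206418}}{61}$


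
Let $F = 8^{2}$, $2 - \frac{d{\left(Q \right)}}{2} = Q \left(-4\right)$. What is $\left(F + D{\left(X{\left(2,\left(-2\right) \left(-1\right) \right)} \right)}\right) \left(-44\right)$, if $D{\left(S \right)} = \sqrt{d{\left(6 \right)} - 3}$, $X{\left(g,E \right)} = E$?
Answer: $-3124$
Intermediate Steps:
$d{\left(Q \right)} = 4 + 8 Q$ ($d{\left(Q \right)} = 4 - 2 Q \left(-4\right) = 4 - 2 \left(- 4 Q\right) = 4 + 8 Q$)
$D{\left(S \right)} = 7$ ($D{\left(S \right)} = \sqrt{\left(4 + 8 \cdot 6\right) - 3} = \sqrt{\left(4 + 48\right) - 3} = \sqrt{52 - 3} = \sqrt{49} = 7$)
$F = 64$
$\left(F + D{\left(X{\left(2,\left(-2\right) \left(-1\right) \right)} \right)}\right) \left(-44\right) = \left(64 + 7\right) \left(-44\right) = 71 \left(-44\right) = -3124$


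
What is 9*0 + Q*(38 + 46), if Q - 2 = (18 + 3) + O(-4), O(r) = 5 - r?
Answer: 2688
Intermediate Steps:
Q = 32 (Q = 2 + ((18 + 3) + (5 - 1*(-4))) = 2 + (21 + (5 + 4)) = 2 + (21 + 9) = 2 + 30 = 32)
9*0 + Q*(38 + 46) = 9*0 + 32*(38 + 46) = 0 + 32*84 = 0 + 2688 = 2688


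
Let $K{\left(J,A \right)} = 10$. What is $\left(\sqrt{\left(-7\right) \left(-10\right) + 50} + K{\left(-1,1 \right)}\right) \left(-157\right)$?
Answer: $-1570 - 314 \sqrt{30} \approx -3289.8$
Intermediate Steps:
$\left(\sqrt{\left(-7\right) \left(-10\right) + 50} + K{\left(-1,1 \right)}\right) \left(-157\right) = \left(\sqrt{\left(-7\right) \left(-10\right) + 50} + 10\right) \left(-157\right) = \left(\sqrt{70 + 50} + 10\right) \left(-157\right) = \left(\sqrt{120} + 10\right) \left(-157\right) = \left(2 \sqrt{30} + 10\right) \left(-157\right) = \left(10 + 2 \sqrt{30}\right) \left(-157\right) = -1570 - 314 \sqrt{30}$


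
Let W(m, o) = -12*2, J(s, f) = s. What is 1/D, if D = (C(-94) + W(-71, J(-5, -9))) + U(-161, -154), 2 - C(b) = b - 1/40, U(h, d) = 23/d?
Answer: 3080/221377 ≈ 0.013913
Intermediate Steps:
W(m, o) = -24
C(b) = 81/40 - b (C(b) = 2 - (b - 1/40) = 2 - (-1/40 + b) = 2 + (1/40 - b) = 81/40 - b)
D = 221377/3080 (D = ((81/40 - 1*(-94)) - 24) + 23/(-154) = ((81/40 + 94) - 24) + 23*(-1/154) = (3841/40 - 24) - 23/154 = 2881/40 - 23/154 = 221377/3080 ≈ 71.876)
1/D = 1/(221377/3080) = 3080/221377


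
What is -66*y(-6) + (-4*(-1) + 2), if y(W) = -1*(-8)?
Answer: -522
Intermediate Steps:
y(W) = 8
-66*y(-6) + (-4*(-1) + 2) = -66*8 + (-4*(-1) + 2) = -528 + (4 + 2) = -528 + 6 = -522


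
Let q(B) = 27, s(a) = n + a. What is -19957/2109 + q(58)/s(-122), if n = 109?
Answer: -316384/27417 ≈ -11.540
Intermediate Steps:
s(a) = 109 + a
-19957/2109 + q(58)/s(-122) = -19957/2109 + 27/(109 - 122) = -19957*1/2109 + 27/(-13) = -19957/2109 + 27*(-1/13) = -19957/2109 - 27/13 = -316384/27417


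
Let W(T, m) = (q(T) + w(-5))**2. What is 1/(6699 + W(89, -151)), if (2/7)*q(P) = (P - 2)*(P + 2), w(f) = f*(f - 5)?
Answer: 4/3082386157 ≈ 1.2977e-9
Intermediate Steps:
w(f) = f*(-5 + f)
q(P) = 7*(-2 + P)*(2 + P)/2 (q(P) = 7*((P - 2)*(P + 2))/2 = 7*((-2 + P)*(2 + P))/2 = 7*(-2 + P)*(2 + P)/2)
W(T, m) = (36 + 7*T**2/2)**2 (W(T, m) = ((-14 + 7*T**2/2) - 5*(-5 - 5))**2 = ((-14 + 7*T**2/2) - 5*(-10))**2 = ((-14 + 7*T**2/2) + 50)**2 = (36 + 7*T**2/2)**2)
1/(6699 + W(89, -151)) = 1/(6699 + (72 + 7*89**2)**2/4) = 1/(6699 + (72 + 7*7921)**2/4) = 1/(6699 + (72 + 55447)**2/4) = 1/(6699 + (1/4)*55519**2) = 1/(6699 + (1/4)*3082359361) = 1/(6699 + 3082359361/4) = 1/(3082386157/4) = 4/3082386157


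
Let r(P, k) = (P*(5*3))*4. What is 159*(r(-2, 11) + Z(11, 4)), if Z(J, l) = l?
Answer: -18444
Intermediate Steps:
r(P, k) = 60*P (r(P, k) = (P*15)*4 = (15*P)*4 = 60*P)
159*(r(-2, 11) + Z(11, 4)) = 159*(60*(-2) + 4) = 159*(-120 + 4) = 159*(-116) = -18444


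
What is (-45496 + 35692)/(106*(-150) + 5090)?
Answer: 4902/5405 ≈ 0.90694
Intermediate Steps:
(-45496 + 35692)/(106*(-150) + 5090) = -9804/(-15900 + 5090) = -9804/(-10810) = -9804*(-1/10810) = 4902/5405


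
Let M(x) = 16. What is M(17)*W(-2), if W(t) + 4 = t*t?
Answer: 0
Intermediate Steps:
W(t) = -4 + t**2 (W(t) = -4 + t*t = -4 + t**2)
M(17)*W(-2) = 16*(-4 + (-2)**2) = 16*(-4 + 4) = 16*0 = 0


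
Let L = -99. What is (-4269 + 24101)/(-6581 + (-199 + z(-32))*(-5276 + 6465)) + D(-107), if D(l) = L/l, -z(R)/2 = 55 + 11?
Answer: 9372959/10703745 ≈ 0.87567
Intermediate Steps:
z(R) = -132 (z(R) = -2*(55 + 11) = -2*66 = -132)
D(l) = -99/l
(-4269 + 24101)/(-6581 + (-199 + z(-32))*(-5276 + 6465)) + D(-107) = (-4269 + 24101)/(-6581 + (-199 - 132)*(-5276 + 6465)) - 99/(-107) = 19832/(-6581 - 331*1189) - 99*(-1/107) = 19832/(-6581 - 393559) + 99/107 = 19832/(-400140) + 99/107 = 19832*(-1/400140) + 99/107 = -4958/100035 + 99/107 = 9372959/10703745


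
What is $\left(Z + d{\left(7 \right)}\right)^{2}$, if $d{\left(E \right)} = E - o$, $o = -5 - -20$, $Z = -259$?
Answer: $71289$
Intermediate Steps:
$o = 15$ ($o = -5 + 20 = 15$)
$d{\left(E \right)} = -15 + E$ ($d{\left(E \right)} = E - 15 = -15 + E$)
$\left(Z + d{\left(7 \right)}\right)^{2} = \left(-259 + \left(-15 + 7\right)\right)^{2} = \left(-259 - 8\right)^{2} = \left(-267\right)^{2} = 71289$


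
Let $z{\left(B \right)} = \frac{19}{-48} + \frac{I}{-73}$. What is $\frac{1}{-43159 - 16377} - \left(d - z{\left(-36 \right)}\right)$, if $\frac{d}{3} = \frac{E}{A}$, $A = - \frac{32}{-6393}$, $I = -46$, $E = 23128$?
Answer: $- \frac{90366575351861}{6519192} \approx -1.3862 \cdot 10^{7}$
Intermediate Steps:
$A = \frac{32}{6393}$ ($A = \left(-32\right) \left(- \frac{1}{6393}\right) = \frac{32}{6393} \approx 0.0050055$)
$z{\left(B \right)} = \frac{821}{3504}$ ($z{\left(B \right)} = \frac{19}{-48} - \frac{46}{-73} = 19 \left(- \frac{1}{48}\right) - - \frac{46}{73} = - \frac{19}{48} + \frac{46}{73} = \frac{821}{3504}$)
$d = \frac{55446489}{4}$ ($d = 3 \frac{23128}{\frac{32}{6393}} = 3 \cdot 23128 \cdot \frac{6393}{32} = 3 \cdot \frac{18482163}{4} = \frac{55446489}{4} \approx 1.3862 \cdot 10^{7}$)
$\frac{1}{-43159 - 16377} - \left(d - z{\left(-36 \right)}\right) = \frac{1}{-43159 - 16377} + \left(\frac{821}{3504} - \frac{55446489}{4}\right) = \frac{1}{-59536} + \left(\frac{821}{3504} - \frac{55446489}{4}\right) = - \frac{1}{59536} - \frac{48571123543}{3504} = - \frac{90366575351861}{6519192}$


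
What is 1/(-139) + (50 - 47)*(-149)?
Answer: -62134/139 ≈ -447.01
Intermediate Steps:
1/(-139) + (50 - 47)*(-149) = -1/139 + 3*(-149) = -1/139 - 447 = -62134/139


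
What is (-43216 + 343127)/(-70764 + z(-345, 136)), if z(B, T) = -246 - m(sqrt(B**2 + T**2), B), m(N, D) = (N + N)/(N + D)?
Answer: -196992941717911/46651832092262 + 103469295*sqrt(137521)/46651832092262 ≈ -4.2218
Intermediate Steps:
m(N, D) = 2*N/(D + N) (m(N, D) = (2*N)/(D + N) = 2*N/(D + N))
z(B, T) = -246 - 2*sqrt(B**2 + T**2)/(B + sqrt(B**2 + T**2))
(-43216 + 343127)/(-70764 + z(-345, 136)) = (-43216 + 343127)/(-70764 + 2*(-124*sqrt((-345)**2 + 136**2) - 123*(-345))/(-345 + sqrt((-345)**2 + 136**2))) = 299911/(-70764 + 2*(-124*sqrt(119025 + 18496) + 42435)/(-345 + sqrt(119025 + 18496))) = 299911/(-70764 + 2*(-124*sqrt(137521) + 42435)/(-345 + sqrt(137521))) = 299911/(-70764 + 2*(42435 - 124*sqrt(137521))/(-345 + sqrt(137521)))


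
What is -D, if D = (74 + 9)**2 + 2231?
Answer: -9120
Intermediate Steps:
D = 9120 (D = 83**2 + 2231 = 6889 + 2231 = 9120)
-D = -1*9120 = -9120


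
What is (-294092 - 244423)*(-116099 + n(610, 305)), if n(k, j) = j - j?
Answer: 62521052985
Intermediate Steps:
n(k, j) = 0
(-294092 - 244423)*(-116099 + n(610, 305)) = (-294092 - 244423)*(-116099 + 0) = -538515*(-116099) = 62521052985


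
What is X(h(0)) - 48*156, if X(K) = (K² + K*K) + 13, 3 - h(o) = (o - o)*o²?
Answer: -7457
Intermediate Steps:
h(o) = 3 (h(o) = 3 - (o - o)*o² = 3 - 0*o² = 3 - 1*0 = 3 + 0 = 3)
X(K) = 13 + 2*K² (X(K) = (K² + K²) + 13 = 2*K² + 13 = 13 + 2*K²)
X(h(0)) - 48*156 = (13 + 2*3²) - 48*156 = (13 + 2*9) - 7488 = (13 + 18) - 7488 = 31 - 7488 = -7457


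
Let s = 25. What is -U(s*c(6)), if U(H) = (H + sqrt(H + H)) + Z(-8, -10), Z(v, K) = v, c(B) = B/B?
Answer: -17 - 5*sqrt(2) ≈ -24.071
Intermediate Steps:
c(B) = 1
U(H) = -8 + H + sqrt(2)*sqrt(H) (U(H) = (H + sqrt(H + H)) - 8 = (H + sqrt(2*H)) - 8 = (H + sqrt(2)*sqrt(H)) - 8 = -8 + H + sqrt(2)*sqrt(H))
-U(s*c(6)) = -(-8 + 25*1 + sqrt(2)*sqrt(25*1)) = -(-8 + 25 + sqrt(2)*sqrt(25)) = -(-8 + 25 + sqrt(2)*5) = -(-8 + 25 + 5*sqrt(2)) = -(17 + 5*sqrt(2)) = -17 - 5*sqrt(2)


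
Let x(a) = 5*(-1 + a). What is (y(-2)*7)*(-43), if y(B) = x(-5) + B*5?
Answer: 12040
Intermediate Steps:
x(a) = -5 + 5*a
y(B) = -30 + 5*B (y(B) = (-5 + 5*(-5)) + B*5 = (-5 - 25) + 5*B = -30 + 5*B)
(y(-2)*7)*(-43) = ((-30 + 5*(-2))*7)*(-43) = ((-30 - 10)*7)*(-43) = -40*7*(-43) = -280*(-43) = 12040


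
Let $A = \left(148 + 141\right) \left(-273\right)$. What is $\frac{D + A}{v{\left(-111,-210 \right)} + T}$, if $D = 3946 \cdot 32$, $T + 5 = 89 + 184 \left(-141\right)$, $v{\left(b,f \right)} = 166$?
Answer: $- \frac{47375}{25694} \approx -1.8438$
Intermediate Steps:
$T = -25860$ ($T = -5 + \left(89 + 184 \left(-141\right)\right) = -5 + \left(89 - 25944\right) = -5 - 25855 = -25860$)
$D = 126272$
$A = -78897$ ($A = 289 \left(-273\right) = -78897$)
$\frac{D + A}{v{\left(-111,-210 \right)} + T} = \frac{126272 - 78897}{166 - 25860} = \frac{47375}{-25694} = 47375 \left(- \frac{1}{25694}\right) = - \frac{47375}{25694}$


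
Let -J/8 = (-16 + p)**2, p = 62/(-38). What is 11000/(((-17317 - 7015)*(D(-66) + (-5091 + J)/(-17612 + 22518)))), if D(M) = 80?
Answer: -442766500/76839144837 ≈ -0.0057622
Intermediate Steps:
p = -31/19 (p = 62*(-1/38) = -31/19 ≈ -1.6316)
J = -897800/361 (J = -8*(-16 - 31/19)**2 = -8*(-335/19)**2 = -8*112225/361 = -897800/361 ≈ -2487.0)
11000/(((-17317 - 7015)*(D(-66) + (-5091 + J)/(-17612 + 22518)))) = 11000/(((-17317 - 7015)*(80 + (-5091 - 897800/361)/(-17612 + 22518)))) = 11000/((-24332*(80 - 2735651/361/4906))) = 11000/((-24332*(80 - 2735651/361*1/4906))) = 11000/((-24332*(80 - 2735651/1771066))) = 11000/((-24332*138949629/1771066)) = 11000/(-153678289674/80503) = 11000*(-80503/153678289674) = -442766500/76839144837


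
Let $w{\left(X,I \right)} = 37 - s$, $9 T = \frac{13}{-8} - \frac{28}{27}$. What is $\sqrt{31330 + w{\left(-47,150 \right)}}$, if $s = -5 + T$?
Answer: $\frac{\sqrt{365926458}}{108} \approx 177.12$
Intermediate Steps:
$T = - \frac{575}{1944}$ ($T = \frac{\frac{13}{-8} - \frac{28}{27}}{9} = \frac{13 \left(- \frac{1}{8}\right) - \frac{28}{27}}{9} = \frac{- \frac{13}{8} - \frac{28}{27}}{9} = \frac{1}{9} \left(- \frac{575}{216}\right) = - \frac{575}{1944} \approx -0.29578$)
$s = - \frac{10295}{1944}$ ($s = -5 - \frac{575}{1944} = - \frac{10295}{1944} \approx -5.2958$)
$w{\left(X,I \right)} = \frac{82223}{1944}$ ($w{\left(X,I \right)} = 37 - - \frac{10295}{1944} = 37 + \frac{10295}{1944} = \frac{82223}{1944}$)
$\sqrt{31330 + w{\left(-47,150 \right)}} = \sqrt{31330 + \frac{82223}{1944}} = \sqrt{\frac{60987743}{1944}} = \frac{\sqrt{365926458}}{108}$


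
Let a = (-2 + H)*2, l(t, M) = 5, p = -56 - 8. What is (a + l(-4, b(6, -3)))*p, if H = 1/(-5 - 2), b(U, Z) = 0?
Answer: -320/7 ≈ -45.714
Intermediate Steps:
H = -⅐ (H = 1/(-7) = -⅐ ≈ -0.14286)
p = -64
a = -30/7 (a = (-2 - ⅐)*2 = -15/7*2 = -30/7 ≈ -4.2857)
(a + l(-4, b(6, -3)))*p = (-30/7 + 5)*(-64) = (5/7)*(-64) = -320/7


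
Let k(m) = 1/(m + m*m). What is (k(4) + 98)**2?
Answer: 3845521/400 ≈ 9613.8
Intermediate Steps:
k(m) = 1/(m + m**2)
(k(4) + 98)**2 = (1/(4*(1 + 4)) + 98)**2 = ((1/4)/5 + 98)**2 = ((1/4)*(1/5) + 98)**2 = (1/20 + 98)**2 = (1961/20)**2 = 3845521/400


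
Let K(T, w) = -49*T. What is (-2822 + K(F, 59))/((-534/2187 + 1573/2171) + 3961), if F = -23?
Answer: -206354385/482282506 ≈ -0.42787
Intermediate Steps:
(-2822 + K(F, 59))/((-534/2187 + 1573/2171) + 3961) = (-2822 - 49*(-23))/((-534/2187 + 1573/2171) + 3961) = (-2822 + 1127)/((-534*1/2187 + 1573*(1/2171)) + 3961) = -1695/((-178/729 + 121/167) + 3961) = -1695/(58483/121743 + 3961) = -1695/482282506/121743 = -1695*121743/482282506 = -206354385/482282506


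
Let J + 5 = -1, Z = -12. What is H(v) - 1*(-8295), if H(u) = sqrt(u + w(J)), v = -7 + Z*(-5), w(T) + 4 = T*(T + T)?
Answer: 8306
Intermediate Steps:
J = -6 (J = -5 - 1 = -6)
w(T) = -4 + 2*T**2 (w(T) = -4 + T*(T + T) = -4 + T*(2*T) = -4 + 2*T**2)
v = 53 (v = -7 - 12*(-5) = -7 + 60 = 53)
H(u) = sqrt(68 + u) (H(u) = sqrt(u + (-4 + 2*(-6)**2)) = sqrt(u + (-4 + 2*36)) = sqrt(u + (-4 + 72)) = sqrt(u + 68) = sqrt(68 + u))
H(v) - 1*(-8295) = sqrt(68 + 53) - 1*(-8295) = sqrt(121) + 8295 = 11 + 8295 = 8306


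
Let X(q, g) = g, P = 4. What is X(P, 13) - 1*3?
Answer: 10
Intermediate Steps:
X(P, 13) - 1*3 = 13 - 1*3 = 13 - 3 = 10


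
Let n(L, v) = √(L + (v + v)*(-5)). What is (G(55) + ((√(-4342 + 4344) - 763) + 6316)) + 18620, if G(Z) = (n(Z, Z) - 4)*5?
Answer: 24153 + √2 + 15*I*√55 ≈ 24154.0 + 111.24*I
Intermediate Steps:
n(L, v) = √(L - 10*v) (n(L, v) = √(L + (2*v)*(-5)) = √(L - 10*v))
G(Z) = -20 + 15*√(-Z) (G(Z) = (√(Z - 10*Z) - 4)*5 = (√(-9*Z) - 4)*5 = (3*√(-Z) - 4)*5 = (-4 + 3*√(-Z))*5 = -20 + 15*√(-Z))
(G(55) + ((√(-4342 + 4344) - 763) + 6316)) + 18620 = ((-20 + 15*√(-1*55)) + ((√(-4342 + 4344) - 763) + 6316)) + 18620 = ((-20 + 15*√(-55)) + ((√2 - 763) + 6316)) + 18620 = ((-20 + 15*(I*√55)) + ((-763 + √2) + 6316)) + 18620 = ((-20 + 15*I*√55) + (5553 + √2)) + 18620 = (5533 + √2 + 15*I*√55) + 18620 = 24153 + √2 + 15*I*√55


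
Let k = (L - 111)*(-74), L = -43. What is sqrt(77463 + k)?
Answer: sqrt(88859) ≈ 298.09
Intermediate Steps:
k = 11396 (k = (-43 - 111)*(-74) = -154*(-74) = 11396)
sqrt(77463 + k) = sqrt(77463 + 11396) = sqrt(88859)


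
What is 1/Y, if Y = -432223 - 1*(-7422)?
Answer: -1/424801 ≈ -2.3540e-6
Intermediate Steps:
Y = -424801 (Y = -432223 + 7422 = -424801)
1/Y = 1/(-424801) = -1/424801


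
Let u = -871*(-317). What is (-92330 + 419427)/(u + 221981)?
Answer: 327097/498088 ≈ 0.65670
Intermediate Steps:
u = 276107
(-92330 + 419427)/(u + 221981) = (-92330 + 419427)/(276107 + 221981) = 327097/498088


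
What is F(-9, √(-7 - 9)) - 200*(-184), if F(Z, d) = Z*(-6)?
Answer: 36854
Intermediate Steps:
F(Z, d) = -6*Z
F(-9, √(-7 - 9)) - 200*(-184) = -6*(-9) - 200*(-184) = 54 + 36800 = 36854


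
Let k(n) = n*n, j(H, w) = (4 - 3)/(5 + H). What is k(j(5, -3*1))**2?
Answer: 1/10000 ≈ 0.00010000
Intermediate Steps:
j(H, w) = 1/(5 + H)
k(n) = n**2
k(j(5, -3*1))**2 = ((1/(5 + 5))**2)**2 = ((1/10)**2)**2 = (1/100)**2 = 1/10000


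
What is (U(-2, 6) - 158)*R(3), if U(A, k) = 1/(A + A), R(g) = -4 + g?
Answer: 633/4 ≈ 158.25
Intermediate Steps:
U(A, k) = 1/(2*A)
(U(-2, 6) - 158)*R(3) = ((1/2)/(-2) - 158)*(-4 + 3) = ((1/2)*(-1/2) - 158)*(-1) = (-1/4 - 158)*(-1) = -633/4*(-1) = 633/4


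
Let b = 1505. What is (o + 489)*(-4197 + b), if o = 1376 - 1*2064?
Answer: 535708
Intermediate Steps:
o = -688 (o = 1376 - 2064 = -688)
(o + 489)*(-4197 + b) = (-688 + 489)*(-4197 + 1505) = -199*(-2692) = 535708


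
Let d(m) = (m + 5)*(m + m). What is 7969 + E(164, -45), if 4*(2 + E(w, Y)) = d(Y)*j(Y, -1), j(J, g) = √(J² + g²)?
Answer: 7967 + 900*√2026 ≈ 48477.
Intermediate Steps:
d(m) = 2*m*(5 + m) (d(m) = (5 + m)*(2*m) = 2*m*(5 + m))
E(w, Y) = -2 + Y*√(1 + Y²)*(5 + Y)/2 (E(w, Y) = -2 + ((2*Y*(5 + Y))*√(Y² + (-1)²))/4 = -2 + ((2*Y*(5 + Y))*√(Y² + 1))/4 = -2 + ((2*Y*(5 + Y))*√(1 + Y²))/4 = -2 + (2*Y*√(1 + Y²)*(5 + Y))/4 = -2 + Y*√(1 + Y²)*(5 + Y)/2)
7969 + E(164, -45) = 7969 + (-2 + (½)*(-45)*√(1 + (-45)²)*(5 - 45)) = 7969 + (-2 + (½)*(-45)*√(1 + 2025)*(-40)) = 7969 + (-2 + (½)*(-45)*√2026*(-40)) = 7969 + (-2 + 900*√2026) = 7967 + 900*√2026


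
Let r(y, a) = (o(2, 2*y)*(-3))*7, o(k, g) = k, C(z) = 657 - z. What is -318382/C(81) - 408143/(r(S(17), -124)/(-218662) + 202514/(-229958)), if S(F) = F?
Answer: 368967854167391747/796904244576 ≈ 4.6300e+5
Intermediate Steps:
r(y, a) = -42 (r(y, a) = (2*(-3))*7 = -6*7 = -42)
-318382/C(81) - 408143/(r(S(17), -124)/(-218662) + 202514/(-229958)) = -318382/(657 - 1*81) - 408143/(-42/(-218662) + 202514/(-229958)) = -318382/(657 - 81) - 408143/(-42*(-1/218662) + 202514*(-1/229958)) = -318382/576 - 408143/(21/109331 - 101257/114979) = -318382*1/576 - 408143/(-11068114508/12570769049) = -159191/288 - 408143*(-12570769049/11068114508) = -159191/288 + 5130671391966007/11068114508 = 368967854167391747/796904244576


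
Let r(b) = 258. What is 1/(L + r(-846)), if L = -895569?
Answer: -1/895311 ≈ -1.1169e-6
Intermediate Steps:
1/(L + r(-846)) = 1/(-895569 + 258) = 1/(-895311) = -1/895311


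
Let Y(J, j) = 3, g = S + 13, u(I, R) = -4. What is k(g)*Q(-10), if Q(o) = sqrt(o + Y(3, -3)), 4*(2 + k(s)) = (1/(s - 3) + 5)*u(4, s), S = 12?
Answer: -155*I*sqrt(7)/22 ≈ -18.641*I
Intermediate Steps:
g = 25 (g = 12 + 13 = 25)
k(s) = -7 - 1/(-3 + s) (k(s) = -2 + ((1/(s - 3) + 5)*(-4))/4 = -2 + ((1/(-3 + s) + 5)*(-4))/4 = -2 + ((5 + 1/(-3 + s))*(-4))/4 = -2 + (-20 - 4/(-3 + s))/4 = -2 + (-5 - 1/(-3 + s)) = -7 - 1/(-3 + s))
Q(o) = sqrt(3 + o) (Q(o) = sqrt(o + 3) = sqrt(3 + o))
k(g)*Q(-10) = ((20 - 7*25)/(-3 + 25))*sqrt(3 - 10) = ((20 - 175)/22)*sqrt(-7) = ((1/22)*(-155))*(I*sqrt(7)) = -155*I*sqrt(7)/22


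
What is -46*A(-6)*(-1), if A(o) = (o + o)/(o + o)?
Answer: 46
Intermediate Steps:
A(o) = 1 (A(o) = (2*o)/((2*o)) = (2*o)*(1/(2*o)) = 1)
-46*A(-6)*(-1) = -46*1*(-1) = -46*(-1) = 46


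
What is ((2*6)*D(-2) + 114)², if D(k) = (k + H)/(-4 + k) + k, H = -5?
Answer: 10816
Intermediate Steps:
D(k) = k + (-5 + k)/(-4 + k) (D(k) = (k - 5)/(-4 + k) + k = (-5 + k)/(-4 + k) + k = k + (-5 + k)/(-4 + k))
((2*6)*D(-2) + 114)² = ((2*6)*((-5 + (-2)² - 3*(-2))/(-4 - 2)) + 114)² = (12*((-5 + 4 + 6)/(-6)) + 114)² = (12*(-⅙*5) + 114)² = (12*(-⅚) + 114)² = (-10 + 114)² = 104² = 10816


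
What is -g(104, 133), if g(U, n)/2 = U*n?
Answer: -27664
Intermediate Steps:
g(U, n) = 2*U*n (g(U, n) = 2*(U*n) = 2*U*n)
-g(104, 133) = -2*104*133 = -1*27664 = -27664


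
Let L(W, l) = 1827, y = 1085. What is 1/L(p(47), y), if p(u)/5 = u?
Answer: 1/1827 ≈ 0.00054735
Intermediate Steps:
p(u) = 5*u
1/L(p(47), y) = 1/1827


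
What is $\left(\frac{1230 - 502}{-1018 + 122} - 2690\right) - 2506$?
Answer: $- \frac{83149}{16} \approx -5196.8$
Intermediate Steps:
$\left(\frac{1230 - 502}{-1018 + 122} - 2690\right) - 2506 = \left(\frac{728}{-896} - 2690\right) - 2506 = \left(728 \left(- \frac{1}{896}\right) - 2690\right) - 2506 = \left(- \frac{13}{16} - 2690\right) - 2506 = - \frac{43053}{16} - 2506 = - \frac{83149}{16}$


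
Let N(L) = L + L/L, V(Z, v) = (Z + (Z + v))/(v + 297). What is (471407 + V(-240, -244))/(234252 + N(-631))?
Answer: 2775983/1375774 ≈ 2.0178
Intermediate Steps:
V(Z, v) = (v + 2*Z)/(297 + v)
N(L) = 1 + L (N(L) = L + 1 = 1 + L)
(471407 + V(-240, -244))/(234252 + N(-631)) = (471407 + (-244 + 2*(-240))/(297 - 244))/(234252 + (1 - 631)) = (471407 + (-244 - 480)/53)/(234252 - 630) = (471407 + (1/53)*(-724))/233622 = (471407 - 724/53)*(1/233622) = (24983847/53)*(1/233622) = 2775983/1375774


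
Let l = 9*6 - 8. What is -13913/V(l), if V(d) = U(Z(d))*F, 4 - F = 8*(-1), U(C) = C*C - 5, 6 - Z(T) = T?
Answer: -13913/19140 ≈ -0.72691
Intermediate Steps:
Z(T) = 6 - T
l = 46 (l = 54 - 8 = 46)
U(C) = -5 + C² (U(C) = C² - 5 = -5 + C²)
F = 12 (F = 4 - 8*(-1) = 4 - 1*(-8) = 4 + 8 = 12)
V(d) = -60 + 12*(6 - d)² (V(d) = (-5 + (6 - d)²)*12 = -60 + 12*(6 - d)²)
-13913/V(l) = -13913/(-60 + 12*(-6 + 46)²) = -13913/(-60 + 12*40²) = -13913/(-60 + 12*1600) = -13913/(-60 + 19200) = -13913/19140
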